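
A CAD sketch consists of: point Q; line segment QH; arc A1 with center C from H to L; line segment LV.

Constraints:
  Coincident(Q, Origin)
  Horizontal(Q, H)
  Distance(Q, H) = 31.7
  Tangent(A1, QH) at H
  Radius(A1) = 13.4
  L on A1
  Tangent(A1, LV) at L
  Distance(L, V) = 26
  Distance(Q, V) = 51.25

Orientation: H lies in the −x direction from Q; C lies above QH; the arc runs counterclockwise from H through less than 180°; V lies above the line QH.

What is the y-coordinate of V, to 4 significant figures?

42.49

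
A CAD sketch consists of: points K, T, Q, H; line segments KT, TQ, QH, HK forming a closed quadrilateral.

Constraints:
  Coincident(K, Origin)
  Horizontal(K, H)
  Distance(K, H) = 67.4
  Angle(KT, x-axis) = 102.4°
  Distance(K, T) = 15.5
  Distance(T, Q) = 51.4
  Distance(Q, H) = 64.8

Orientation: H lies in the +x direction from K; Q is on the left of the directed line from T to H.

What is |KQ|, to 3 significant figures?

61.8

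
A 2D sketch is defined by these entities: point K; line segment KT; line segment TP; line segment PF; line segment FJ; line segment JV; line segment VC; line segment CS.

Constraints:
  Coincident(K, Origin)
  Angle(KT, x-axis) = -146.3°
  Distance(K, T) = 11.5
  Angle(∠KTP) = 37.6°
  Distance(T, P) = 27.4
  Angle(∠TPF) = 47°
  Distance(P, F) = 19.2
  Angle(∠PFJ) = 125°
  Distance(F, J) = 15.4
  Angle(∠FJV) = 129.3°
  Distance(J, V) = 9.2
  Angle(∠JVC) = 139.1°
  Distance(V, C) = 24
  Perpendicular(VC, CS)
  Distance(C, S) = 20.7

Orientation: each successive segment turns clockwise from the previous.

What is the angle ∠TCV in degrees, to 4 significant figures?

14.61°

K is at the origin; KT runs at -146.3° with length 11.5, so T = (-9.567, -6.381). ∠KTP = 37.6° gives TP at 71.30° from the x-axis; with |TP| = 27.4, P = (-0.7827, 19.57). ∠TPF = 47.0° gives PF at -61.70° from the x-axis; with |PF| = 19.2, F = (8.320, 2.668). ∠PFJ = 125.0° gives FJ at -116.7° from the x-axis; with |FJ| = 15.4, J = (1.400, -11.09). ∠FJV = 129.3° gives JV at -167.4° from the x-axis; with |JV| = 9.2, V = (-7.578, -13.10). ∠JVC = 139.1° gives VC at 151.7° from the x-axis; with |VC| = 24.0, C = (-28.71, -1.719). Then cos ∠TCV = CT·CV / (|CT||CV|), giving 14.61°.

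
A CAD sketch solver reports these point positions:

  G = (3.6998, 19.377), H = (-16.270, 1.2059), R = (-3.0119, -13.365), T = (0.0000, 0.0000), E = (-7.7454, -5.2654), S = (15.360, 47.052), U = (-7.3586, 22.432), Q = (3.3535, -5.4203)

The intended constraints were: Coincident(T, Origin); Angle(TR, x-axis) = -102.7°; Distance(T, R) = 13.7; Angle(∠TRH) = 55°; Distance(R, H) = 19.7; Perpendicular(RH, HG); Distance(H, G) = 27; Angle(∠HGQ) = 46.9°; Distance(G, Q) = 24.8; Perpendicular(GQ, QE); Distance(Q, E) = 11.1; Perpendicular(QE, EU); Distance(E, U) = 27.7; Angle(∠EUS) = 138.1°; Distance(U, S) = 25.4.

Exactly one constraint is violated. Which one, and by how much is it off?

Distance(U, S) = 25.4 — off by 8.10.

T = (0.00, 0.00) ✓; TR at -102.7° ✓; |TR| = 13.70 ✓; ∠TRH = 55.00° ✓; |RH| = 19.70 ✓; ∠(RH, HG) = 90.00° ✓; |HG| = 27.00 ✓; ∠HGQ = 46.90° ✓; |GQ| = 24.80 ✓; ∠(GQ, QE) = 90.00° ✓; |QE| = 11.10 ✓; ∠(QE, EU) = 90.00° ✓; |EU| = 27.70 ✓; ∠EUS = 138.1° ✓; |US| = 33.50 ✗.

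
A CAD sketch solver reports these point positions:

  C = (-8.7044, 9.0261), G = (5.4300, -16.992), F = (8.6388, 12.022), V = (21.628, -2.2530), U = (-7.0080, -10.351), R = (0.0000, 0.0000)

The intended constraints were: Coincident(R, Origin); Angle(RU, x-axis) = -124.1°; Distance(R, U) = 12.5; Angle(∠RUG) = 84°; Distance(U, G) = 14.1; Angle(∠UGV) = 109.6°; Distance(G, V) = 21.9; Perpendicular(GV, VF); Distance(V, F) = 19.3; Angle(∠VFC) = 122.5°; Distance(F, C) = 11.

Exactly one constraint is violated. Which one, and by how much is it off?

Distance(F, C) = 11 — off by 6.60.

R = (0.00, 0.00) ✓; RU at -124.1° ✓; |RU| = 12.50 ✓; ∠RUG = 84.00° ✓; |UG| = 14.10 ✓; ∠UGV = 109.6° ✓; |GV| = 21.90 ✓; ∠(GV, VF) = 90.00° ✓; |VF| = 19.30 ✓; ∠VFC = 122.5° ✓; |FC| = 17.60 ✗.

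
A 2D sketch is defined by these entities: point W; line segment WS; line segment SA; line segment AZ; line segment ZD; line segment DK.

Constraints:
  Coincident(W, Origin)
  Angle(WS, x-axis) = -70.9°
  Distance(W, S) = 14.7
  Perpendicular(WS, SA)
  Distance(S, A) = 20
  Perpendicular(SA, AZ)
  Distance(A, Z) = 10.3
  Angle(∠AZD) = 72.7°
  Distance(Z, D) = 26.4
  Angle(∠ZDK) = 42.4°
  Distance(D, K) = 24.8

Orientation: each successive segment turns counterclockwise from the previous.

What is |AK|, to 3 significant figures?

8.53

W is at the origin; WS runs at -70.9° with length 14.7, so S = (4.81, -13.9). WS ⟂ SA, so SA runs at 19.1°; with |SA| = 20.0, A = (23.7, -7.35). SA ⟂ AZ, so AZ runs at 109°; with |AZ| = 10.3, Z = (20.3, 2.39). ∠AZD = 72.7° gives ZD at -144° from the x-axis; with |ZD| = 26.4, D = (-0.910, -13.3). ∠ZDK = 42.4° gives DK at -6.00° from the x-axis; with |DK| = 24.8, K = (23.8, -15.9). Then |AK| = |K − A| = 8.53.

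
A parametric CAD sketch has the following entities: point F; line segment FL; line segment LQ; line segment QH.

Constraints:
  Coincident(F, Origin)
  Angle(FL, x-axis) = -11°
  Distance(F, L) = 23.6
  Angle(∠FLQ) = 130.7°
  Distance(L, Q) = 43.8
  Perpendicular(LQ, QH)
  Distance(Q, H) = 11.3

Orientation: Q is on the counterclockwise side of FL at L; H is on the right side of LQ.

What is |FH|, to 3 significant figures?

66.0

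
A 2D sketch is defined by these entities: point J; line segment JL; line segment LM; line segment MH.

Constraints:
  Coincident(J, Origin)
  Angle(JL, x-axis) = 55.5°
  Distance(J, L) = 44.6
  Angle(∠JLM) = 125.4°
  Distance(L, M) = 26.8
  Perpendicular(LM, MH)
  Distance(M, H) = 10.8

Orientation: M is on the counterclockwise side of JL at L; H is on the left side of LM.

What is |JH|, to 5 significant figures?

58.511

J is at the origin; JL runs at 55.5° with length 44.6, so L = 44.6·(cos 55.5°, sin 55.5°) = (25.262, 36.756). ∠JLM = 125.4°, so LM runs at 55.5° + (180° − 125.4°) = 110.10° from the x-axis; with |LM| = 26.8, M = L + 26.8·(cos 110.10°, sin 110.10°) = (16.052, 61.924). LM is perpendicular to MH; with |MH| = 10.8 on the left of LM, H = M + 10.8·(-0.93909, -0.34366) = (5.9094, 58.212). Then |JH| = |H − J| = 58.511.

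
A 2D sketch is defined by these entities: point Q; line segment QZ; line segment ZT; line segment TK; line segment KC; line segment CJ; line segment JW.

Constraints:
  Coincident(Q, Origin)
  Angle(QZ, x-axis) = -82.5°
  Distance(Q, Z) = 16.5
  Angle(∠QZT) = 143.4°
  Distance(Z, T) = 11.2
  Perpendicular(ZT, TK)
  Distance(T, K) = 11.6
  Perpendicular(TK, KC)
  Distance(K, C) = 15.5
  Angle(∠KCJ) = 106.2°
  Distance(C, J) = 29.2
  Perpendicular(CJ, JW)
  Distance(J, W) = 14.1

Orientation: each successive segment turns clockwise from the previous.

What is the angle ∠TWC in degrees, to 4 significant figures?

35.96°

Q is at the origin; QZ runs at -82.5° with length 16.5, so Z = (2.154, -16.36). ∠QZT = 143.4° gives ZT at -119.1° from the x-axis; with |ZT| = 11.2, T = (-3.293, -26.15). ZT ⟂ TK, so TK runs at 150.9°; with |TK| = 11.6, K = (-13.43, -20.50). The perpendicularity gives KC at right angles to TK, so KC runs at 60.90°; with |KC| = 15.5, C = (-5.891, -6.960). ∠KCJ = 106.2° gives CJ at -12.90° from the x-axis; with |CJ| = 29.2, J = (22.57, -13.48). The perpendicularity gives JW at right angles to CJ, so JW runs at -102.9°; with |JW| = 14.1, W = (19.42, -27.22). Then cos ∠TWC = WT·WC / (|WT||WC|), giving 35.96°.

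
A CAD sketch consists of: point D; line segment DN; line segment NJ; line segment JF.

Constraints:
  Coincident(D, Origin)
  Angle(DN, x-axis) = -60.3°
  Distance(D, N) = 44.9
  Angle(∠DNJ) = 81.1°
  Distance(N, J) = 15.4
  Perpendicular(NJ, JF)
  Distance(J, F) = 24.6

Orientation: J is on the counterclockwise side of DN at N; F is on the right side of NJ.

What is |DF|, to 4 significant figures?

69.48

D is at the origin; DN runs at -60.3° with length 44.9, so N = 44.9·(cos -60.3°, sin -60.3°) = (22.25, -39.00). ∠DNJ = 81.1°, so NJ runs at -60.3° + (180° − 81.1°) = 38.60° from the x-axis; with |NJ| = 15.4, J = N + 15.4·(cos 38.60°, sin 38.60°) = (34.28, -29.39). NJ is perpendicular to JF; with |JF| = 24.6 on the right of NJ, F = J + 24.6·(0.6239, -0.7815) = (49.63, -48.62). Then |DF| = |F − D| = 69.48.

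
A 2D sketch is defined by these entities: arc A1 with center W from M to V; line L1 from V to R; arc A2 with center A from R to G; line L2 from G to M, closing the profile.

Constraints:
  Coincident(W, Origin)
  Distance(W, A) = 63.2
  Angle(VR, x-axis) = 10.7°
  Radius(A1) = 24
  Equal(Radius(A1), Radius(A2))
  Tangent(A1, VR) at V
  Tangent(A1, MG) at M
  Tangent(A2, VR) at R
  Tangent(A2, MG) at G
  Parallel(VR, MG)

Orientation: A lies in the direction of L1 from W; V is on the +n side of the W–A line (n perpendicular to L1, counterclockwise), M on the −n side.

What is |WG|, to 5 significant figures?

67.604

Tangency of A1 to both parallel lines with radius 24.0 puts V and M at W ± 24.0·n: V = (-4.4560, 23.583), M = (4.4560, -23.583). Equal radii place R and G the same way about A: R = A + 24.0·n = (57.645, 35.317), G = A − 24.0·n = (66.557, -11.849). Then |WG| = |G − W| = 67.604.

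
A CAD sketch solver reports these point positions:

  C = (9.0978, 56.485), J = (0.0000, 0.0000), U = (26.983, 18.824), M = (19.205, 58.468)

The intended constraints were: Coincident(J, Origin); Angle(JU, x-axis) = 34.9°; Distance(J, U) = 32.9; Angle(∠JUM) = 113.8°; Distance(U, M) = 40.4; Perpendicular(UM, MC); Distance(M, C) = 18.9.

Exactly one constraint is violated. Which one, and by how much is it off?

Distance(M, C) = 18.9 — off by 8.60.

J = (0.00, 0.00) ✓; JU at 34.90° ✓; |JU| = 32.90 ✓; ∠JUM = 113.8° ✓; |UM| = 40.40 ✓; ∠(UM, MC) = 90.00° ✓; |MC| = 10.30 ✗.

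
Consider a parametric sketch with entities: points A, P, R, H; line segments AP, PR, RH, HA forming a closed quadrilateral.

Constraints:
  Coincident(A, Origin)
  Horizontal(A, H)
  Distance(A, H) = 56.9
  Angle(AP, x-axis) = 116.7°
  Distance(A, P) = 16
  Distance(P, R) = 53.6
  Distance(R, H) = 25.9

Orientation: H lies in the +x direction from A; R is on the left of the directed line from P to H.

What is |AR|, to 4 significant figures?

51.26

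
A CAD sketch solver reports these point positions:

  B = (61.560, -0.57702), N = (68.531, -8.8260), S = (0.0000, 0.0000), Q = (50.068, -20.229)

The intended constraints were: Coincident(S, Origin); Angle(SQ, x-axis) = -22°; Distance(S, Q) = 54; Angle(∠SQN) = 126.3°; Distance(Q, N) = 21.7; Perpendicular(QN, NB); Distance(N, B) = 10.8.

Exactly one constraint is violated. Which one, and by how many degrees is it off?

Perpendicular(QN, NB) — off by 8.50°.

S = (0.00, 0.00) ✓; SQ at -22.00° ✓; |SQ| = 54.00 ✓; ∠SQN = 126.3° ✓; |QN| = 21.70 ✓; ∠(QN, NB) = 98.50° ✗; |NB| = 10.80 ✓.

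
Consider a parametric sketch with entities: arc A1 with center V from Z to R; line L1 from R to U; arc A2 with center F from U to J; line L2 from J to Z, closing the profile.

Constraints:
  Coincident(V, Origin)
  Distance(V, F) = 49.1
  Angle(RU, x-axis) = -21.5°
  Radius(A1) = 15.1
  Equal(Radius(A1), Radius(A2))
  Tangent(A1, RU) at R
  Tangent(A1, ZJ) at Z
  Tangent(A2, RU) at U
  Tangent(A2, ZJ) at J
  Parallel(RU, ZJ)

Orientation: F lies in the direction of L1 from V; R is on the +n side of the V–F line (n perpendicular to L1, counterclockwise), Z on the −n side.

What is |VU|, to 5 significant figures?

51.369

Tangency of A1 to both parallel lines with radius 15.1 puts R and Z at V ± 15.1·n: R = (5.5342, 14.049), Z = (-5.5342, -14.049). Equal radii place U and J the same way about F: U = F + 15.1·n = (51.218, -3.9459), J = F − 15.1·n = (40.149, -32.045). Then |VU| = |U − V| = 51.369.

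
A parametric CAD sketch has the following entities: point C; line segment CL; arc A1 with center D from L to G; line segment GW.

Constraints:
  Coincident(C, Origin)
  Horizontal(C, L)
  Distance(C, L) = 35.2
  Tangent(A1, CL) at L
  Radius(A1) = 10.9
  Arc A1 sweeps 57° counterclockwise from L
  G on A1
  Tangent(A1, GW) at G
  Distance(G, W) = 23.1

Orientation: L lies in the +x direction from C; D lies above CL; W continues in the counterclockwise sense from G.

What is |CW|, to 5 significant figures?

61.907

C is at the origin; CL is horizontal with |CL| = 35.2 and L on the +x side, so L = (35.200, 0.0000). Since A1 is tangent to CL there, DL ⟂ CL, so D = L + (0, 10.9) = (35.200, 10.900). On A1, L sits at bearing -90° from D; a 57° counterclockwise sweep puts G at bearing -33°, so G = D + 10.9·(cos -33°, sin -33°) = (44.342, 4.9634). The tangent condition forces DG to be normal to GW, so GW runs along (−sin -33°, cos -33°); with |GW| = 23.1, W = (56.923, 24.337). Then |CW| = |W − C| = 61.907.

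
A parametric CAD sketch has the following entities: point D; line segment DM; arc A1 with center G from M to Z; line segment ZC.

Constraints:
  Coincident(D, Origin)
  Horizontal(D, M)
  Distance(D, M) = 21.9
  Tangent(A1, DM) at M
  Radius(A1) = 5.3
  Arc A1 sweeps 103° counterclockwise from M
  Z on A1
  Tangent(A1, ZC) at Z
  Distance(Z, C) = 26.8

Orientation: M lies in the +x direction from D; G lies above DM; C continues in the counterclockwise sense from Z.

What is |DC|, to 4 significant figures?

38.80

D is at the origin; DM is horizontal with |DM| = 21.9 and M on the +x side, so M = (21.90, 0.000). A1 meets DM tangentially, so GM is at right angles to DM, so G = M + (0, 5.3) = (21.90, 5.300). On A1, M sits at bearing -90° from G; a 103° counterclockwise sweep puts Z at bearing 13°, so Z = G + 5.3·(cos 13°, sin 13°) = (27.06, 6.492). Since A1 is tangent to ZC there, GZ ⟂ ZC, so ZC runs along (−sin 13°, cos 13°); with |ZC| = 26.8, C = (21.04, 32.61). Then |DC| = |C − D| = 38.80.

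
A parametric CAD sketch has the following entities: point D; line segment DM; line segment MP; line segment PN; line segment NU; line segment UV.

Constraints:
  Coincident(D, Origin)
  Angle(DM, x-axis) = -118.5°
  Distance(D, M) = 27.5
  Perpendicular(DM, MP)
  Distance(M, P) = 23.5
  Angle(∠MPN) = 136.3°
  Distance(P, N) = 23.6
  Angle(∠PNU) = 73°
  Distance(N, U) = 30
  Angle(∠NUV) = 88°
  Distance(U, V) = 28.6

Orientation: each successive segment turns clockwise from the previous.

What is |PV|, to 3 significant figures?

22.9

D is at the origin; DM runs at -118.5° with length 27.5, so M = (-13.1, -24.2). DM ⟂ MP, so MP runs at 152°; with |MP| = 23.5, P = (-33.8, -13.0). ∠MPN = 136.3° gives PN at 108° from the x-axis; with |PN| = 23.6, N = (-41.0, 9.52). ∠PNU = 73.0° gives NU at 0.800° from the x-axis; with |NU| = 30.0, U = (-11.0, 9.93). ∠NUV = 88.0° gives UV at -91.2° from the x-axis; with |UV| = 28.6, V = (-11.6, -18.7). Then |PV| = |V − P| = 22.9.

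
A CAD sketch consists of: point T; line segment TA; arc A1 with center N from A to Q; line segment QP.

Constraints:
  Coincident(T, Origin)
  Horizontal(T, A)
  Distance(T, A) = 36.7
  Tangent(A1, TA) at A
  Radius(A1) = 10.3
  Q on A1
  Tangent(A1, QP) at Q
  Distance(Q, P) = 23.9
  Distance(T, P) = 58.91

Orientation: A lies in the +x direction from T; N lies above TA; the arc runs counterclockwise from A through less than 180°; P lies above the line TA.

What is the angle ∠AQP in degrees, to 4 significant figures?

136.7°

Checks: |NQ| = 10.30 ✓; ∠(NQ, QP) = 90.00° ✓; |QP| = 23.90 ✓; |TP| = 58.91 ✓.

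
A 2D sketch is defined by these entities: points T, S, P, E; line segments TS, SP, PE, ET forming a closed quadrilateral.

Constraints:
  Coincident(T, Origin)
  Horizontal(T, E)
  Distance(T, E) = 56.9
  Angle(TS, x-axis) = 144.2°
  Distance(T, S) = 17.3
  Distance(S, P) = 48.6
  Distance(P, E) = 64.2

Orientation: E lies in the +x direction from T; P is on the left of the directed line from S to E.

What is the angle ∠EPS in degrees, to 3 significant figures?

77.5°

Checks: |SP| = 48.60 ✓; |PE| = 64.20 ✓.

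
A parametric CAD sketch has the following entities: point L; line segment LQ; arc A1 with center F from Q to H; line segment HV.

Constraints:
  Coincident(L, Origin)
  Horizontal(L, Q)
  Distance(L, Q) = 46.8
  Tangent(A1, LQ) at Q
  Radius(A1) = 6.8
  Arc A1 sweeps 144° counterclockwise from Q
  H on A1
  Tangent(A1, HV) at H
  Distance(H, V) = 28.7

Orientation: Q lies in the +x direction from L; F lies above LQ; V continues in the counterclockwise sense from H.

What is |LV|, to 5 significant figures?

40.143

On A1, Q sits at bearing -90° from F; a 144° counterclockwise sweep puts H at bearing 54°, so H = F + 6.8·(cos 54°, sin 54°) = (50.797, 12.301). A1 meets HV tangentially, so FH is at right angles to HV, so HV runs along (−sin 54°, cos 54°); with |HV| = 28.7, V = (27.578, 29.171). Then |LV| = |V − L| = 40.143.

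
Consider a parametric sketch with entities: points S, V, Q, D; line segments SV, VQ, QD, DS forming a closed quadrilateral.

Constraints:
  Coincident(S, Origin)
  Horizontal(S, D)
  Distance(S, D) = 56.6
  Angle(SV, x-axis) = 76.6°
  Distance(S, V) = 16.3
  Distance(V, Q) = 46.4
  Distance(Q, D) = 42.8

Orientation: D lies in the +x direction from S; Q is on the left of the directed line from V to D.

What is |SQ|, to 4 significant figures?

59.16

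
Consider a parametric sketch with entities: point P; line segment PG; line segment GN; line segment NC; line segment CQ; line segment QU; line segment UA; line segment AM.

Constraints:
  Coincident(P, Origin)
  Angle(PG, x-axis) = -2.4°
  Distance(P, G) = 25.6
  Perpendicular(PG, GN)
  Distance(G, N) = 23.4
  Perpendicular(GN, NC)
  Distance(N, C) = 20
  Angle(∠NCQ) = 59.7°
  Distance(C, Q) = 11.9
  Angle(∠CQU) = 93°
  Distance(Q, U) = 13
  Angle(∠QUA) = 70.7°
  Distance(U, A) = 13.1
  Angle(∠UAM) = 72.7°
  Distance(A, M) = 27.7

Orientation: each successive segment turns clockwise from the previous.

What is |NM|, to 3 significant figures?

31.5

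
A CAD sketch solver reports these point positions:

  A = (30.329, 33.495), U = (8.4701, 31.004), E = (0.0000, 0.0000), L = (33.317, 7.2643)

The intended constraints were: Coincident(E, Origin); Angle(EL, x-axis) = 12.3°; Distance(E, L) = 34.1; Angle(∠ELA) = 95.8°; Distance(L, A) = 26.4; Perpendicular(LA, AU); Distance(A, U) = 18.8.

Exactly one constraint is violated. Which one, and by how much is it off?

Distance(A, U) = 18.8 — off by 3.20.

E = (0.00, 0.00) ✓; EL at 12.30° ✓; |EL| = 34.10 ✓; ∠ELA = 95.80° ✓; |LA| = 26.40 ✓; ∠(LA, AU) = 90.00° ✓; |AU| = 22.00 ✗.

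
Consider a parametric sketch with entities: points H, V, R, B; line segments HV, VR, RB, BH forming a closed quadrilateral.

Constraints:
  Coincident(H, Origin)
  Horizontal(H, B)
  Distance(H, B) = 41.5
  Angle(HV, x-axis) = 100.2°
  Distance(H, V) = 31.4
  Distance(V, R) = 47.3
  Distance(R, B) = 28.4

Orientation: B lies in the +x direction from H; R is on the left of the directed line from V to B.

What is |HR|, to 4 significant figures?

50.43

Checks: |VR| = 47.30 ✓; |RB| = 28.40 ✓.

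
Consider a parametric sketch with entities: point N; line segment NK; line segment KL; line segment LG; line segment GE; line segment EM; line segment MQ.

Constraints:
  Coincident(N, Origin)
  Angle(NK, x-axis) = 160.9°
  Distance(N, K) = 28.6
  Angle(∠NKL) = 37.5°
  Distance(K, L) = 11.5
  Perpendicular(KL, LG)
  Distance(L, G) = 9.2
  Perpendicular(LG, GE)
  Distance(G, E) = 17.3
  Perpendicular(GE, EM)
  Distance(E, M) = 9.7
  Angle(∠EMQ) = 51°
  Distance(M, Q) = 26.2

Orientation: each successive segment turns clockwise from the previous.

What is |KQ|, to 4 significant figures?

21.63

N is at the origin; NK runs at 160.9° with length 28.6, so K = (-27.03, 9.358). ∠NKL = 37.5° gives KL at 18.40° from the x-axis; with |KL| = 11.5, L = (-16.11, 12.99). KL ⟂ LG, so LG runs at -71.60°; with |LG| = 9.2, G = (-13.21, 4.259). LG ⟂ GE, so GE runs at -161.6°; with |GE| = 17.3, E = (-29.63, -1.202). GE is perpendicular to EM, so EM runs at 108.4°; with |EM| = 9.7, M = (-32.69, 8.002). ∠EMQ = 51.0° gives MQ at -20.60° from the x-axis; with |MQ| = 26.2, Q = (-8.162, -1.216). Then |KQ| = |Q − K| = 21.63.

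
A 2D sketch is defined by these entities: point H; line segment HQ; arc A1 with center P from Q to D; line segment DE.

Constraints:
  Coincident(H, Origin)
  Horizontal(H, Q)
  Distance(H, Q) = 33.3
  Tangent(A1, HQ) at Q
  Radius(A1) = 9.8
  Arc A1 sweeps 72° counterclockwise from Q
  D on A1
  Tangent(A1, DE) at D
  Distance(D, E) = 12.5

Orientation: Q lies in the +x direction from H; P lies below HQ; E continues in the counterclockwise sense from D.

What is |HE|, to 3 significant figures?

27.4

H is at the origin; H and Q share the same y with |HQ| = 33.3 and Q on the +x side, so Q = (33.3, 0.00). Since A1 is tangent to HQ there, PQ ⟂ HQ, so P = Q + (0, -9.8) = (33.3, -9.80). On A1, Q sits at bearing 90° from P; a 72° counterclockwise sweep puts D at bearing 162°, so D = P + 9.8·(cos 162°, sin 162°) = (24.0, -6.77). The tangent condition forces PD to be normal to DE, so DE runs along (−sin 162°, cos 162°); with |DE| = 12.5, E = (20.1, -18.7). Then |HE| = |E − H| = 27.4.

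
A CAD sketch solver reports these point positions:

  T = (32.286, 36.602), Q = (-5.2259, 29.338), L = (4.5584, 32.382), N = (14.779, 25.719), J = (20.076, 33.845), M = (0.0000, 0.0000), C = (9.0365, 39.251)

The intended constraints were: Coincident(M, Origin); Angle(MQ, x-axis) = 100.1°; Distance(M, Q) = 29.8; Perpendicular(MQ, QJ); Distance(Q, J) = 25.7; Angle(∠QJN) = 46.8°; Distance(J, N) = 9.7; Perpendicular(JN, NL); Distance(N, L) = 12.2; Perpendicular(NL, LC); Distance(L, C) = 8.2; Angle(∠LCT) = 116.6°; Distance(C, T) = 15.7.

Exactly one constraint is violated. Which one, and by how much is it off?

Distance(C, T) = 15.7 — off by 7.70.

M = (0.00, 0.00) ✓; MQ at 100.1° ✓; |MQ| = 29.80 ✓; ∠(MQ, QJ) = 90.00° ✓; |QJ| = 25.70 ✓; ∠QJN = 46.80° ✓; |JN| = 9.700 ✓; ∠(JN, NL) = 90.00° ✓; |NL| = 12.20 ✓; ∠(NL, LC) = 90.00° ✓; |LC| = 8.200 ✓; ∠LCT = 116.6° ✓; |CT| = 23.40 ✗.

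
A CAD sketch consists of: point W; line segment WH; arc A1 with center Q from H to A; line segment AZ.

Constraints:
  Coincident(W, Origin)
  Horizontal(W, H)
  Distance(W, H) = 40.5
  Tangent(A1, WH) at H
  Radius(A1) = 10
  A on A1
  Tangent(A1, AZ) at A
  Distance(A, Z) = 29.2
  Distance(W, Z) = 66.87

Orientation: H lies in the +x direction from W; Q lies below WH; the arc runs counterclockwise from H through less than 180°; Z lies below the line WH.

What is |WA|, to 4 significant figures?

38.16

Checks: ∠(QH, HW) = 90.00° ✓; |QH| = 10.00 ✓; |QA| = 10.00 ✓; ∠(QA, AZ) = 90.00° ✓; |AZ| = 29.20 ✓; |WZ| = 66.87 ✓.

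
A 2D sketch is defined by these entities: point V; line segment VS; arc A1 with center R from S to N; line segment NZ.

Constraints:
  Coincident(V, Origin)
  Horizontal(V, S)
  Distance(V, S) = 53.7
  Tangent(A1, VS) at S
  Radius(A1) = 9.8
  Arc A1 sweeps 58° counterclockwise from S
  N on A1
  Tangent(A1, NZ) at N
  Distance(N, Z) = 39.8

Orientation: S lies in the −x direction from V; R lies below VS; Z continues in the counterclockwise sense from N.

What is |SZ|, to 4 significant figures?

48.33

On A1, S sits at bearing 90° from R; a 58° counterclockwise sweep puts N at bearing 148°, so N = R + 9.8·(cos 148°, sin 148°) = (-62.01, -4.607). Tangency of A1 to NZ means the radius RN is perpendicular to NZ, so NZ runs along (−sin 148°, cos 148°); with |NZ| = 39.8, Z = (-83.10, -38.36). Then |SZ| = |Z − S| = 48.33.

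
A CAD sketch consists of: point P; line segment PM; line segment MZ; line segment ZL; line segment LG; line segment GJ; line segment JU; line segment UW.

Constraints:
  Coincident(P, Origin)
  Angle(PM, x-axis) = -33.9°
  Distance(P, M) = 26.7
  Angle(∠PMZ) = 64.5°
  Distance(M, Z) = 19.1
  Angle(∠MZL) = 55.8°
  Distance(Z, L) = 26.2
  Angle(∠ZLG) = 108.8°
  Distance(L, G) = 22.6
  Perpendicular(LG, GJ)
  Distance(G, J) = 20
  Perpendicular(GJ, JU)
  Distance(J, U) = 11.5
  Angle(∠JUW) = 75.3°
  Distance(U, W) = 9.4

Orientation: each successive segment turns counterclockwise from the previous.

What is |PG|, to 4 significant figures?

30.11

P is at the origin; PM runs at -33.9° with length 26.7, so M = (22.16, -14.89). ∠PMZ = 64.5° gives MZ at 81.60° from the x-axis; with |MZ| = 19.1, Z = (24.95, 4.003). ∠MZL = 55.8° gives ZL at -154.2° from the x-axis; with |ZL| = 26.2, L = (1.363, -7.400). ∠ZLG = 108.8° gives LG at -83.00° from the x-axis; with |LG| = 22.6, G = (4.117, -29.83). Then |PG| = |G − P| = 30.11.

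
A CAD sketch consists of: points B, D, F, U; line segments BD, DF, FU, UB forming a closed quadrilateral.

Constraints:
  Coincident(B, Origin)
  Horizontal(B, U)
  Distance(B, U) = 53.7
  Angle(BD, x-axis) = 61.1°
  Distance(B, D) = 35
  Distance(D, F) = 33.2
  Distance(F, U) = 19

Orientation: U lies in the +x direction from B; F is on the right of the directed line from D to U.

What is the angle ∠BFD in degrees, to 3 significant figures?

61.7°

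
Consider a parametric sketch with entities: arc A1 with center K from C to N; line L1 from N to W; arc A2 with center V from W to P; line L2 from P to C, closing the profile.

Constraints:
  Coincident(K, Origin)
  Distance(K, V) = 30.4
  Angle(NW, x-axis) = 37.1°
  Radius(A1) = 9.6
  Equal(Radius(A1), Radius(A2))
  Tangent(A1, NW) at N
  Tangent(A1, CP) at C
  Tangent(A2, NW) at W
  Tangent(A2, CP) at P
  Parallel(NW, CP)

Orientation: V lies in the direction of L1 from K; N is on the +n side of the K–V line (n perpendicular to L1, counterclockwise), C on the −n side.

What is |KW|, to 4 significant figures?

31.88

The slot axis is L1's direction at 37.1°, so u = (cos 37.1°, sin 37.1°) = (0.7976, 0.6032) and n = (−sin 37.1°, cos 37.1°) = (-0.6032, 0.7976). K is at the origin and V lies 30.4 along u from K, so V = 30.4·u = (24.25, 18.34). Tangency of A1 to both parallel lines with radius 9.6 puts N and C at K ± 9.6·n: N = (-5.791, 7.657), C = (5.791, -7.657). Equal radii place W and P the same way about V: W = V + 9.6·n = (18.46, 25.99), P = V − 9.6·n = (30.04, 10.68). Then |KW| = |W − K| = 31.88.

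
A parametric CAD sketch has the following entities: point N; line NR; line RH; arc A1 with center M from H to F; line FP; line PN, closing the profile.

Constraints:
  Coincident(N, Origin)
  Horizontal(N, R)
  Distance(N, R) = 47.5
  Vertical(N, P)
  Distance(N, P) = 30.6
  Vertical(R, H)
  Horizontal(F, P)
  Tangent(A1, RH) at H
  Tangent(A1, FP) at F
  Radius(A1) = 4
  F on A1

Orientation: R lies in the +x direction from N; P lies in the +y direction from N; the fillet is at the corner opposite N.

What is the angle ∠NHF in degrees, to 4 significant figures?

74.25°

N is at the origin; NR is horizontal with |NR| = 47.5 and R on the +x side, so R = (47.50, 0.000). NP is vertical with |NP| = 30.6 and P on the +y side, so P = (0.000, 30.60). The virtual corner opposite N is at (47.50, 30.60). Since A1 is tangent to RH there, MH ⟂ RH and A1 meets FP tangentially, so MF is at right angles to FP, with radius 4.0, so the center M sits 4.0 in from both sides at M = (43.50, 26.60). That places the tangent points at H = (47.50, 26.60) on RH and F = (43.50, 30.60) on FP. Then cos ∠NHF = HN·HF / (|HN||HF|), giving 74.25°.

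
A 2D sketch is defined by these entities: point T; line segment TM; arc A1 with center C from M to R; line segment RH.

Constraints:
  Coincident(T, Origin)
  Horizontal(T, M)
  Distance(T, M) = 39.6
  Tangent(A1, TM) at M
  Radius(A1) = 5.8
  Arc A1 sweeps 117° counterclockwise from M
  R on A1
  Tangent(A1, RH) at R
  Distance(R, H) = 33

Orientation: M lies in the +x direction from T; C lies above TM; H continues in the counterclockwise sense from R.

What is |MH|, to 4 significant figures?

39.09

On A1, M sits at bearing -90° from C; a 117° counterclockwise sweep puts R at bearing 27°, so R = C + 5.8·(cos 27°, sin 27°) = (44.77, 8.433). Since A1 is tangent to RH there, CR ⟂ RH, so RH runs along (−sin 27°, cos 27°); with |RH| = 33.0, H = (29.79, 37.84). Then |MH| = |H − M| = 39.09.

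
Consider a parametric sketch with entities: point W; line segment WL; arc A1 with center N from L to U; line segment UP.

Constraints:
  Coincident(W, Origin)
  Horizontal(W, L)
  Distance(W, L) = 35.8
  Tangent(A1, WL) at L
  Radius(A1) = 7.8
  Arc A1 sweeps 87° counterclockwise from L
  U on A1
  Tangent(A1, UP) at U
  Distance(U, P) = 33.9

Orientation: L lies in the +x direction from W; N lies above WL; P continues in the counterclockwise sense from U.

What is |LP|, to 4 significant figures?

42.34

W is at the origin; W and L share the same y with |WL| = 35.8 and L on the +x side, so L = (35.80, 0.000). The tangent condition forces NL to be normal to WL, so N = L + (0, 7.8) = (35.80, 7.800). On A1, L sits at bearing -90° from N; an 87° counterclockwise sweep puts U at bearing -3°, so U = N + 7.8·(cos -3°, sin -3°) = (43.59, 7.392). A1 meets UP tangentially, so NU is at right angles to UP, so UP runs along (−sin -3°, cos -3°); with |UP| = 33.9, P = (45.36, 41.25). Then |LP| = |P − L| = 42.34.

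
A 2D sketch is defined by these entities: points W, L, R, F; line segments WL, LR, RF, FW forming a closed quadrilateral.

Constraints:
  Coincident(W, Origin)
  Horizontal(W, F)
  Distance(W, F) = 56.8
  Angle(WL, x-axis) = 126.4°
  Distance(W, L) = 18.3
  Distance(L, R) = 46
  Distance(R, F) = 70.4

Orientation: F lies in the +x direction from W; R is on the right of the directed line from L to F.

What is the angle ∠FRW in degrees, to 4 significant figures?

52.21°

Checks: |LR| = 46.00 ✓; |RF| = 70.40 ✓.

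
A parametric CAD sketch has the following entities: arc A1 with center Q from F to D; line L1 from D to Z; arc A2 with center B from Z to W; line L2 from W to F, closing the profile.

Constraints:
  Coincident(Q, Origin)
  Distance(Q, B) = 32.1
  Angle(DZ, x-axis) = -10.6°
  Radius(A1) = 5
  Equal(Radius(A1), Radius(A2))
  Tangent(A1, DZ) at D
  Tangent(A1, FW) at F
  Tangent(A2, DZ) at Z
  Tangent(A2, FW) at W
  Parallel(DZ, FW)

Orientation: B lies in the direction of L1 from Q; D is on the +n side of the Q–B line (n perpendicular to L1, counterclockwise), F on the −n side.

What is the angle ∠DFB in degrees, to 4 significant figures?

81.15°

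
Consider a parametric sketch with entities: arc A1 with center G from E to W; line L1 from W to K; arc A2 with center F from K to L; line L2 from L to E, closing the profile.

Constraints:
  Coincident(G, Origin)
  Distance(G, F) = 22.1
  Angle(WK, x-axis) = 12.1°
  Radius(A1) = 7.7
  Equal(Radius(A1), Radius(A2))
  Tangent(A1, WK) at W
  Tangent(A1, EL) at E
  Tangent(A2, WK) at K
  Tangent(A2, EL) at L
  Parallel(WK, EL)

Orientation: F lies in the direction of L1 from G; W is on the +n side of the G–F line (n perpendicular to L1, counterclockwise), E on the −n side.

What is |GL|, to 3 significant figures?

23.4

Tangency of A1 to both parallel lines with radius 7.7 puts W and E at G ± 7.7·n: W = (-1.61, 7.53), E = (1.61, -7.53). Equal radii place K and L the same way about F: K = F + 7.7·n = (20.0, 12.2), L = F − 7.7·n = (23.2, -2.90). Then |GL| = |L − G| = 23.4.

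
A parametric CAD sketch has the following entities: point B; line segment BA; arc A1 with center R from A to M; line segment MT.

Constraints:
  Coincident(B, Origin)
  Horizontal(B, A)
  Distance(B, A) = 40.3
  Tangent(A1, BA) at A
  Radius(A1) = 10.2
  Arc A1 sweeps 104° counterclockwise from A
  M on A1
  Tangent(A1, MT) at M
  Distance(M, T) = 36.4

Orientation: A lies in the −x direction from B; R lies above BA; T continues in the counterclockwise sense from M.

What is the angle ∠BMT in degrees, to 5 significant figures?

126.62°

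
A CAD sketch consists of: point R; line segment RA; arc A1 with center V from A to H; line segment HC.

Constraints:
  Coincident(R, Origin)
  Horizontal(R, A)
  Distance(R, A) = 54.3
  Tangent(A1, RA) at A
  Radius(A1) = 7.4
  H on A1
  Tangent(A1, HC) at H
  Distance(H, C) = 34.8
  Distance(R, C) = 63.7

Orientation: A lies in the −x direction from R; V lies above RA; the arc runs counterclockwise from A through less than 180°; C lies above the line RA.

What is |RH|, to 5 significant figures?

47.505

Checks: R = (0.00, 0.00) ✓; R.y = 0.00, A.y = 0.00 ✓; |VH| = 7.400 ✓; ∠(VH, HC) = 90.00° ✓; |HC| = 34.80 ✓; |RC| = 63.70 ✓.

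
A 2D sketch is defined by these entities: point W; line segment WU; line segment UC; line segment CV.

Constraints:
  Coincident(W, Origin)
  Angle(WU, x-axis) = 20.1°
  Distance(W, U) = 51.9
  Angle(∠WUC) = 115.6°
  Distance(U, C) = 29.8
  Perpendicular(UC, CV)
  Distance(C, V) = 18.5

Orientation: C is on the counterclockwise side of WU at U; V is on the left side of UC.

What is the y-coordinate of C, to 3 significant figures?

47.5

W is at the origin; WU runs at 20.1° with length 51.9, so U = 51.9·(cos 20.1°, sin 20.1°) = (48.7, 17.8). ∠WUC = 115.6°, so UC runs at 20.1° + (180° − 115.6°) = 84.5° from the x-axis; with |UC| = 29.8, C = U + 29.8·(cos 84.5°, sin 84.5°) = (51.6, 47.5). So C.y = 47.5.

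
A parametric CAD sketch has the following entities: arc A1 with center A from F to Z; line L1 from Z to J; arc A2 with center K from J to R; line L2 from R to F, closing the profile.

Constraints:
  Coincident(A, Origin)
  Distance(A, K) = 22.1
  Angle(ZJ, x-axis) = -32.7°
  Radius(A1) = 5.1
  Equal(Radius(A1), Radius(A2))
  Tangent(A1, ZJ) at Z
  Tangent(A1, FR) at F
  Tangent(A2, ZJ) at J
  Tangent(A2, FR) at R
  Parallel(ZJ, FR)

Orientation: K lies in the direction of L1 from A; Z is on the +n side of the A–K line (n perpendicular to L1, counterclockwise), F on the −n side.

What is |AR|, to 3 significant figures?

22.7

The slot axis is L1's direction at -32.7°, so u = (cos -32.7°, sin -32.7°) = (0.842, -0.540) and n = (−sin -32.7°, cos -32.7°) = (0.540, 0.842). A is at the origin and K lies 22.1 along u from A, so K = 22.1·u = (18.6, -11.9). Tangency of A1 to both parallel lines with radius 5.1 puts Z and F at A ± 5.1·n: Z = (2.76, 4.29), F = (-2.76, -4.29). Equal radii place J and R the same way about K: J = K + 5.1·n = (21.4, -7.65), R = K − 5.1·n = (15.8, -16.2). Then |AR| = |R − A| = 22.7.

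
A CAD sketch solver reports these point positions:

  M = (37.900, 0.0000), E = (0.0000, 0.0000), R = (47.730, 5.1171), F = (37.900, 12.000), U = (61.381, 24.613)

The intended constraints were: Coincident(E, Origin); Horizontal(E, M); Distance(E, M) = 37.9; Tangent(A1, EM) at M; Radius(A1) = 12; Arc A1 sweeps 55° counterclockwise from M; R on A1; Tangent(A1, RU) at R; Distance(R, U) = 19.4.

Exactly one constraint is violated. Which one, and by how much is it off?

Distance(R, U) = 19.4 — off by 4.40.

E = (0.00, 0.00) ✓; E.y = 0.00, M.y = 0.00 ✓; |EM| = 37.90 ✓; ∠(FM, ME) = 90.00° ✓; |FM| = 12.00 ✓; bearing(F→R) − bearing(F→M) = 55.00° ✓; |FR| = 12.00 ✓; ∠(FR, RU) = 90.00° ✓; |RU| = 23.80 ✗.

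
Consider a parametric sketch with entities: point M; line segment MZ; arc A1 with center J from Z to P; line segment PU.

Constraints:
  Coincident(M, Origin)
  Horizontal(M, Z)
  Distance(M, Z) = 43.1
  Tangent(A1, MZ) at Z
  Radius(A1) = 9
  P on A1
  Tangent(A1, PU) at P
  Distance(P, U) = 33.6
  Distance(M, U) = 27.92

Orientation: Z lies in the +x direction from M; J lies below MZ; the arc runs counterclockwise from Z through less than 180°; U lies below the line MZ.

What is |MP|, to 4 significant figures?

37.09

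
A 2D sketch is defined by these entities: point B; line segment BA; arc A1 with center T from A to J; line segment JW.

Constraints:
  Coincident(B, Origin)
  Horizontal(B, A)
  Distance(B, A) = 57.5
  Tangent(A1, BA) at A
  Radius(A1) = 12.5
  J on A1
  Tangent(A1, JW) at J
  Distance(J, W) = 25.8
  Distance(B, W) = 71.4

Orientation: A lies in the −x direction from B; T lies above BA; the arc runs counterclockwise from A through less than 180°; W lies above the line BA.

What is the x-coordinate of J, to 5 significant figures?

-46.416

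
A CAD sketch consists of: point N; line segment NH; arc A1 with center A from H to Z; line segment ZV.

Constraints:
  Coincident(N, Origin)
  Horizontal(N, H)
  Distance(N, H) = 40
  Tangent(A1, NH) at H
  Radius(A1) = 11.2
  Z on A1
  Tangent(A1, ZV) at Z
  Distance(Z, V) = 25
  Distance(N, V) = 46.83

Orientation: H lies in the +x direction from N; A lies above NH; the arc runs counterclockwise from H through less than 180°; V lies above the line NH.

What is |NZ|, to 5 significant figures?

51.441

Checks: |AZ| = 11.20 ✓; ∠(AZ, ZV) = 90.00° ✓; |ZV| = 25.00 ✓; |NV| = 46.83 ✓.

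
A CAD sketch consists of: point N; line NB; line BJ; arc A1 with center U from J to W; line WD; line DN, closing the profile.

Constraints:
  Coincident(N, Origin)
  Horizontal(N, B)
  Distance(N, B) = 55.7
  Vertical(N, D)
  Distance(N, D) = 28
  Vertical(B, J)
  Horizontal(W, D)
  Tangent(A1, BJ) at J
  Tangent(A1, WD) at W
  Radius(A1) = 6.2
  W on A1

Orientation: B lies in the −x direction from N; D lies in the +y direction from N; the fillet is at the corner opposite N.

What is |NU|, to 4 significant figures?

54.09

N and D share the same x with |ND| = 28.0 and D on the +y side, so D = (0.000, 28.00). The virtual corner opposite N is at (-55.70, 28.00). Since A1 is tangent to BJ there, UJ ⟂ BJ and since A1 is tangent to WD there, UW ⟂ WD, with radius 6.2, so the center U sits 6.2 in from both sides at U = (-49.50, 21.80). Then |NU| = |U − N| = 54.09.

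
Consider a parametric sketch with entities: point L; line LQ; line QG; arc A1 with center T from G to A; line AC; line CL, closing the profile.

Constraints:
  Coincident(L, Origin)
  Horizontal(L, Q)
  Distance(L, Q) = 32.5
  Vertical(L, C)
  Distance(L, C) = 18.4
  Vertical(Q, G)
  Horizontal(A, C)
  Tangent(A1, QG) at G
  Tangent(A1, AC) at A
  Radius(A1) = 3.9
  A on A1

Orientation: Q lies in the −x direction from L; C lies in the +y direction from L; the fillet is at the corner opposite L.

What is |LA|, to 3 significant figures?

34.0

The virtual corner opposite L is at (-32.5, 18.4). A1 meets QG tangentially, so TG is at right angles to QG and the tangent condition forces TA to be normal to AC, with radius 3.9, so the center T sits 3.9 in from both sides at T = (-28.6, 14.5). That places the tangent points at G = (-32.5, 14.5) on QG and A = (-28.6, 18.4) on AC. Then |LA| = |A − L| = 34.0.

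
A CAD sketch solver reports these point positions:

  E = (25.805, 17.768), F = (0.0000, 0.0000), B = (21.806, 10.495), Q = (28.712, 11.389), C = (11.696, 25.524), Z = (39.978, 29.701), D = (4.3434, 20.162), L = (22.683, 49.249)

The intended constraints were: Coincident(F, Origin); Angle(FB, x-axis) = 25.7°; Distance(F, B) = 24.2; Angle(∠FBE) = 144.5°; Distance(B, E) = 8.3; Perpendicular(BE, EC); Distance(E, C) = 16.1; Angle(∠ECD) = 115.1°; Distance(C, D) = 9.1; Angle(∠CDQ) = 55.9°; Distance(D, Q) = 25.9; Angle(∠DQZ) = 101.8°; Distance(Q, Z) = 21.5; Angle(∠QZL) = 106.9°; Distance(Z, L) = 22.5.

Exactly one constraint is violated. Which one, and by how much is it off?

Distance(Z, L) = 22.5 — off by 3.60.

F = (0.00, 0.00) ✓; FB at 25.70° ✓; |FB| = 24.20 ✓; ∠FBE = 144.5° ✓; |BE| = 8.300 ✓; ∠(BE, EC) = 90.01° ✓; |EC| = 16.10 ✓; ∠ECD = 115.1° ✓; |CD| = 9.100 ✓; ∠CDQ = 55.90° ✓; |DQ| = 25.90 ✓; ∠DQZ = 101.8° ✓; |QZ| = 21.50 ✓; ∠QZL = 106.9° ✓; |ZL| = 26.10 ✗.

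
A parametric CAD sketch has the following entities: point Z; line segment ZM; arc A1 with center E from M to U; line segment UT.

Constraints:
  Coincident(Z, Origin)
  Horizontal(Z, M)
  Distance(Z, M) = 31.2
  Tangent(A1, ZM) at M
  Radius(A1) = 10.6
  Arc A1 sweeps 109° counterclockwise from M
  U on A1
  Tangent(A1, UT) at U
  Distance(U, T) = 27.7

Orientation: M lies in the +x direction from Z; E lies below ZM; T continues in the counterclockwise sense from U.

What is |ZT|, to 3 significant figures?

50.3

On A1, M sits at bearing 90° from E; a 109° counterclockwise sweep puts U at bearing 199°, so U = E + 10.6·(cos 199°, sin 199°) = (21.2, -14.1). Since A1 is tangent to UT there, EU ⟂ UT, so UT runs along (−sin 199°, cos 199°); with |UT| = 27.7, T = (30.2, -40.2). Then |ZT| = |T − Z| = 50.3.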